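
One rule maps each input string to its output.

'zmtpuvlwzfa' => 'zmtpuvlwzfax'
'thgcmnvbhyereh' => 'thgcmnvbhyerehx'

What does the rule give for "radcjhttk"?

What's happening: append "x".
On "radcjhttk" that produces "radcjhttkx".

radcjhttkx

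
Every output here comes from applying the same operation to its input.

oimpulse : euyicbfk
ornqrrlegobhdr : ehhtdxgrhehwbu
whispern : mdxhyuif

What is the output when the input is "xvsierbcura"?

What's happening: shift every letter 10 places backward in the alphabet (wrapping around), then take characters alternately from the front and the back (1st, last, 2nd, 2nd-last, ...).
On "xvsierbcura": the first step gives "nliyuhrskhq", and the second then gives "nqlhikysurh".

nqlhikysurh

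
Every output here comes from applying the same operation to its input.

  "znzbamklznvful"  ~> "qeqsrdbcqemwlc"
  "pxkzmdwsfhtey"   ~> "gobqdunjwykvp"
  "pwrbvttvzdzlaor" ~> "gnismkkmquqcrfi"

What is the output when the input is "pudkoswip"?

The pattern: shift every letter 9 places backward in the alphabet (wrapping around).
Applying that to "pudkoswip" gives "glubfjnzg".

glubfjnzg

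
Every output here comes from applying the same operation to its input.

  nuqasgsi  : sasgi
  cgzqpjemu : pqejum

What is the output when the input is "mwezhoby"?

hzboy

The transformation: delete the first 3 characters, then swap each adjacent pair of characters (1↔2, 3↔4, ...).
Starting from "mwezhoby": after the first operation, "zhoby"; after the second, "hzboy".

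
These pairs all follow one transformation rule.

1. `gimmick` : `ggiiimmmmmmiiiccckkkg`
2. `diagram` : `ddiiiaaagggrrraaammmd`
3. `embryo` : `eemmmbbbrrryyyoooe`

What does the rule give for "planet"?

pplllaaannneeetttp

The pattern: repeat every character 3 times, then move the first character to the end.
So "planet" becomes "pplllaaannneeetttp".
(Check on "embryo": → "eeemmmbbbrrryyyooo" → "eemmmbbbrrryyyoooe" ✓)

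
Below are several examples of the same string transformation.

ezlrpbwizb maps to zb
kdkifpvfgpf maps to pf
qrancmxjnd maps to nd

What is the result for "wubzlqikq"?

kq

The pattern: keep only the last 2 characters.
Applying that to "wubzlqikq" gives "kq".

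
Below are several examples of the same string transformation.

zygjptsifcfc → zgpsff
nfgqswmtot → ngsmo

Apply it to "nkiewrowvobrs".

niwovbs

Rule — keep every other character starting from the first (positions 1st, 3rd, 5th, ...).
"nkiewrowvobrs" → "niwovbs".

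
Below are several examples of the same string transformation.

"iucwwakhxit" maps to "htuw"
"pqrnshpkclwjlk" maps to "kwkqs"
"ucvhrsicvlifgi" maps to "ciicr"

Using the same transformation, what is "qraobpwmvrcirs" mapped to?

Each output is the input with this applied: keep one character in every 3, starting at position 2 (positions 2nd, 5th, 8th, ...), then move the first 2 characters to the end (rotate left by 2).
Working it through for "qraobpwmvrcirs": intermediate "rbmcs", final "mcsrb".

mcsrb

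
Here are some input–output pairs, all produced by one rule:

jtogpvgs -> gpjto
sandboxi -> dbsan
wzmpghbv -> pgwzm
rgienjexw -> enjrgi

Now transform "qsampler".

mpqsa

Each output is the input with this applied: delete the last 3 characters, then move the first 3 characters to the end (rotate left by 3).
"qsampler" → "qsamp" → "mpqsa".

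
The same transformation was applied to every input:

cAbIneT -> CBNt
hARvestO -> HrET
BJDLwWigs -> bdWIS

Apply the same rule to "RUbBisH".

rBIh

The transformation: keep every other character starting from the first (positions 1st, 3rd, 5th, ...), then flip the case of every letter.
"RUbBisH" → "RbiH" → "rBIh".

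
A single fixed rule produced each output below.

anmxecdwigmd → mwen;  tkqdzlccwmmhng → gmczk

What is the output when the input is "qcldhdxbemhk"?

hbhc

The rule is to keep one character in every 3, starting at position 2 (positions 2nd, 5th, 8th, ...), then reverse the string.
Working it through for "qcldhdxbemhk": intermediate "chbh", final "hbhc".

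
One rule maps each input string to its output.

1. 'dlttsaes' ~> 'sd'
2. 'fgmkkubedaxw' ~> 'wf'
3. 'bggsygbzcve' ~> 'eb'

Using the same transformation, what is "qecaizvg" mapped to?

Each output is the input with this applied: move the first character to the end, then keep only the last 2 characters.
Starting from "qecaizvg": after the first operation, "ecaizvgq"; after the second, "gq".

gq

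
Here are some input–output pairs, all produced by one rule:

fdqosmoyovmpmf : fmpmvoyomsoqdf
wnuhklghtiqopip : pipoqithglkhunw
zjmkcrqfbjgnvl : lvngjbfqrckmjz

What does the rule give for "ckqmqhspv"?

Rule — reverse the string.
Doing the same to "ckqmqhspv": "vpshqmqkc".

vpshqmqkc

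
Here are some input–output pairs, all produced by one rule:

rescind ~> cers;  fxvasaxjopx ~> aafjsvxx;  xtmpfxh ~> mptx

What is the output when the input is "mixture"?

imtx

What's happening: delete the last 3 characters, then sort the characters into alphabetical order.
For "mixture", step one produces "mixt"; step two turns that into "imtx".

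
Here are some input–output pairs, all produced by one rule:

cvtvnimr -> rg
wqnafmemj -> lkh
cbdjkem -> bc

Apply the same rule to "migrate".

The rule is to keep one character in every 3, starting at position 3 (positions 3rd, 6th, 9th, ...), then shift every letter 2 places backward in the alphabet (wrapping around).
Doing the same to "migrate": "er".

er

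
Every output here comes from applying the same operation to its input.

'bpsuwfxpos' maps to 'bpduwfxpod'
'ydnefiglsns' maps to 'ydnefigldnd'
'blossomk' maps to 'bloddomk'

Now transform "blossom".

The rule is to replace every "s" with "d".
On "blossom" that produces "bloddom".

bloddom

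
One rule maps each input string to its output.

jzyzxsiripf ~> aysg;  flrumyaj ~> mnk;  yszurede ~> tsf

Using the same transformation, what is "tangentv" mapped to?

bfw

Looking at the pairs, the operation is to shift every letter 1 place forward in the alphabet (wrapping around), then keep one character in every 3, starting at position 2 (positions 2nd, 5th, 8th, ...).
So "tangentv" becomes "bfw".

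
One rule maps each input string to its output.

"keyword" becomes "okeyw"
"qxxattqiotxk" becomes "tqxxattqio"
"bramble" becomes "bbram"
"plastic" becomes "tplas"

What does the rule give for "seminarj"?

Each output is the input with this applied: delete the last 2 characters, then move the last character to the front.
For "seminarj", step one produces "semina"; step two turns that into "asemin".

asemin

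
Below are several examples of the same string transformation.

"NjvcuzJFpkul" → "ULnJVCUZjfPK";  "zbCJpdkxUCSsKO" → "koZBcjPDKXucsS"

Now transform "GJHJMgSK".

The transformation: move the last 2 characters to the front (rotate right by 2), then flip the case of every letter.
For "GJHJMgSK", step one produces "SKGJHJMg"; step two turns that into "skgjhjmG".

skgjhjmG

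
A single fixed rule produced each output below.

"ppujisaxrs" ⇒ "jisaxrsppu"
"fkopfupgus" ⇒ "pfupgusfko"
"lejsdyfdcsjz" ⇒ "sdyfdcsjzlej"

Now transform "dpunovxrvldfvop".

The transformation: move the first 3 characters to the end (rotate left by 3).
So "dpunovxrvldfvop" becomes "novxrvldfvopdpu".

novxrvldfvopdpu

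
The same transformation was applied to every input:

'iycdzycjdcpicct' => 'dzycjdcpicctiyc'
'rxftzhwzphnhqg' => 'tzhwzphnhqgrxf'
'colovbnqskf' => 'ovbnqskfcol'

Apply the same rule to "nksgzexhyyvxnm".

gzexhyyvxnmnks

The rule is to move the first 3 characters to the end (rotate left by 3).
Applying that to "nksgzexhyyvxnm" gives "gzexhyyvxnmnks".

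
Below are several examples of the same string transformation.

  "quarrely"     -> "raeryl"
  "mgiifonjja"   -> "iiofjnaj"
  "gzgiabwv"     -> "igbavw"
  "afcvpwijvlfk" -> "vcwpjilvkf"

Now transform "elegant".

What's happening: delete the first 2 characters, then swap each adjacent pair of characters (1↔2, 3↔4, ...).
"elegant" → "egant" → "genat".

genat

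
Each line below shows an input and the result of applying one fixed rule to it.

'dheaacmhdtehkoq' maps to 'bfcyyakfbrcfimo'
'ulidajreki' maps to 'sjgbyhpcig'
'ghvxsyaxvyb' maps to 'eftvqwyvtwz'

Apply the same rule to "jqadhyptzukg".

hoybfwnrxsie

The rule is to shift every letter 2 places backward in the alphabet (wrapping around).
On "jqadhyptzukg" that produces "hoybfwnrxsie".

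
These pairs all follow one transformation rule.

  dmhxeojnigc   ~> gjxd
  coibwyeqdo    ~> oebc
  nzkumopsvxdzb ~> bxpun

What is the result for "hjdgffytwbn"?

bygh

In each case the input is transformed by: keep one character in every 3, starting at position 1 (positions 1st, 4th, 7th, ...), then reverse the string.
"hjdgffytwbn" → "bygh".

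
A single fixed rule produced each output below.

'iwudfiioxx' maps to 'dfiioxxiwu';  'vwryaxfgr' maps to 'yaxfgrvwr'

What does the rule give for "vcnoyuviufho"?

In each case the input is transformed by: move the first 3 characters to the end (rotate left by 3).
On "vcnoyuviufho" that produces "oyuviufhovcn".

oyuviufhovcn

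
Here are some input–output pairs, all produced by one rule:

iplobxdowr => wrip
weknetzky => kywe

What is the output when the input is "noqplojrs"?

rsno

The pattern: move the first 2 characters to the end (rotate left by 2), then keep only the last 4 characters.
Starting from "noqplojrs": after the first operation, "qplojrsno"; after the second, "rsno".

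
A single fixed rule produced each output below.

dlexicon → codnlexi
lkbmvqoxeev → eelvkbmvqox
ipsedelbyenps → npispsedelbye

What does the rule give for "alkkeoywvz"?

What's happening: swap the first and last characters, then move the last 3 characters to the front (rotate right by 3).
For "alkkeoywvz", step one produces "zlkkeoywva"; step two turns that into "wvazlkkeoy".

wvazlkkeoy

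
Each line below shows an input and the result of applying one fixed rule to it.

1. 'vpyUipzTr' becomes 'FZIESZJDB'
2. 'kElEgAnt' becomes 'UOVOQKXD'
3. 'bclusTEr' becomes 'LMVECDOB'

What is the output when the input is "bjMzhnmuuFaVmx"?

The rule is to shift every letter 10 places forward in the alphabet (wrapping around), then convert every letter to uppercase.
For "bjMzhnmuuFaVmx", step one produces "ltWjrxweePkFwh"; step two turns that into "LTWJRXWEEPKFWH".
(Check on "vpyUipzTr": → "fziEszjDb" → "FZIESZJDB" ✓)

LTWJRXWEEPKFWH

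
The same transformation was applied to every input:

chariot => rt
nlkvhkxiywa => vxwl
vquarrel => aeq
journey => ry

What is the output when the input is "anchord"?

hd

Rule — move the first 2 characters to the end (rotate left by 2), then keep one character in every 3, starting at position 2 (positions 2nd, 5th, 8th, ...).
On "anchord": the first step gives "chordan", and the second then gives "hd".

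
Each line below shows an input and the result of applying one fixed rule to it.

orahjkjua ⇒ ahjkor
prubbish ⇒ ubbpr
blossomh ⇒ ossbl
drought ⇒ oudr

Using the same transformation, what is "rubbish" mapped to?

bbru

Looking at the pairs, the operation is to delete the last 3 characters, then move the first 2 characters to the end (rotate left by 2).
"rubbish" → "rubb" → "bbru".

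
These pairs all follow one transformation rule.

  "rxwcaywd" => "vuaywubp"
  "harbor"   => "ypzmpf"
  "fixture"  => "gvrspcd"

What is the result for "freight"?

Looking at the pairs, the operation is to shift every letter 2 places backward in the alphabet (wrapping around), then move the first character to the end.
On "freight": the first step gives "dpcgefr", and the second then gives "pcgefrd".

pcgefrd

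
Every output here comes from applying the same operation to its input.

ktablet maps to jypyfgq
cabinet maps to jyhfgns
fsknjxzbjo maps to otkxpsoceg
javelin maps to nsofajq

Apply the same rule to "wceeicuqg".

In each case the input is transformed by: move the last 2 characters to the front (rotate right by 2), then shift every letter 5 places forward in the alphabet (wrapping around).
Applying both steps to "wceeicuqg": "qgwceeicu", then "vlbhjjnhz".

vlbhjjnhz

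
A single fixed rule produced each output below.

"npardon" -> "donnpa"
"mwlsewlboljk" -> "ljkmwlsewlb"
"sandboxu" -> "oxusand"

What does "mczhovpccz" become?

Each output is the input with this applied: move the last 3 characters to the front (rotate right by 3), then delete the last character.
Working it through for "mczhovpccz": intermediate "cczmczhovp", final "cczmczhov".

cczmczhov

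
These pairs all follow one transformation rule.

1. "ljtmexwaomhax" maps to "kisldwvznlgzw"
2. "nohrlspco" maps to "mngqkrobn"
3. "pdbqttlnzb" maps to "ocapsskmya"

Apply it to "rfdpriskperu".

The transformation: shift every letter 1 place backward in the alphabet (wrapping around).
On "rfdpriskperu" that produces "qecoqhrjodqt".

qecoqhrjodqt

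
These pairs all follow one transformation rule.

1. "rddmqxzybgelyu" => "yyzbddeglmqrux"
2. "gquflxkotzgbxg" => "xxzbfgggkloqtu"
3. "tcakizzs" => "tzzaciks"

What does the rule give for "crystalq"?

styaclqr

The pattern: sort the characters into alphabetical order, then move the last 3 characters to the front (rotate right by 3).
Starting from "crystalq": after the first operation, "aclqrsty"; after the second, "styaclqr".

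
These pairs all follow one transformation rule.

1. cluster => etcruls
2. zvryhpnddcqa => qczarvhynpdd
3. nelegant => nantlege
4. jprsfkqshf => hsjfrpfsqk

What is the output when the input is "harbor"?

What's happening: move the last 3 characters to the front (rotate right by 3), then swap each adjacent pair of characters (1↔2, 3↔4, ...).
Applying both steps to "harbor": "borhar", then "obhrra".

obhrra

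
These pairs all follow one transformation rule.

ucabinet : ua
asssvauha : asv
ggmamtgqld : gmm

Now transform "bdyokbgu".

by

Looking at the pairs, the operation is to keep every other character starting from the first (positions 1st, 3rd, 5th, ...), then delete the last 2 characters.
Working it through for "bdyokbgu": intermediate "bykg", final "by".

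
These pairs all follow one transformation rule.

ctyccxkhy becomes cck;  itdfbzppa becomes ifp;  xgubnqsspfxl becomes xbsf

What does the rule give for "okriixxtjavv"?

oixa

Each output is the input with this applied: keep one character in every 3, starting at position 1 (positions 1st, 4th, 7th, ...).
Doing the same to "okriixxtjavv": "oixa".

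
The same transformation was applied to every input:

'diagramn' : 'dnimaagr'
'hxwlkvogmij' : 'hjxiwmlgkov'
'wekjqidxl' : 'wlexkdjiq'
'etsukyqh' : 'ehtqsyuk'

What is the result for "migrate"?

meitgar

Looking at the pairs, the operation is to take characters alternately from the front and the back (1st, last, 2nd, 2nd-last, ...).
On "migrate" that produces "meitgar".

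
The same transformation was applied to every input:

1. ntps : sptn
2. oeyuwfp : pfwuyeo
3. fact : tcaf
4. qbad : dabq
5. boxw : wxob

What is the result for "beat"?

taeb

The pattern: reverse the string.
For "beat" the result is "taeb".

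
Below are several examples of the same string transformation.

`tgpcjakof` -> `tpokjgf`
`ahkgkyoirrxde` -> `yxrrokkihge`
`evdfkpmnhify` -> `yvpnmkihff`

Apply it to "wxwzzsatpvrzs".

Looking at the pairs, the operation is to sort the characters into reverse alphabetical order, then delete the last 2 characters.
Starting from "wxwzzsatpvrzs": after the first operation, "zzzxwwvtssrpa"; after the second, "zzzxwwvtssr".

zzzxwwvtssr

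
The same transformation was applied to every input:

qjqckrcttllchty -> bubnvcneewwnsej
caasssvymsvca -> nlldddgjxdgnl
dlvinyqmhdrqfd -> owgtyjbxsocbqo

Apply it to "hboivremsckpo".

smztgcpxdnvaz

The rule is to shift every letter 11 places forward in the alphabet (wrapping around).
Doing the same to "hboivremsckpo": "smztgcpxdnvaz".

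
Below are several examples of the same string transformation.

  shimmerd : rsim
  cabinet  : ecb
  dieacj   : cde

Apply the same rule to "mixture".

rmx

The rule is to move the last 3 characters to the front (rotate right by 3), then keep every other character starting from the second (positions 2nd, 4th, 6th, ...).
Applying that to "mixture" gives "rmx".
(Check on "cabinet": → "netcabi" → "ecb" ✓)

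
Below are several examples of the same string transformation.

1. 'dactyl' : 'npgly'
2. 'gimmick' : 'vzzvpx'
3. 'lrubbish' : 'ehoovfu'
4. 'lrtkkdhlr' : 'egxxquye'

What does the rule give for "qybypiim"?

lolcvvz

The rule is to delete the first character, then shift every letter 13 places forward in the alphabet (wrapping around) — i.e. ROT13.
Applying both steps to "qybypiim": "ybypiim", then "lolcvvz".
(Check on "gimmick": → "immick" → "vzzvpx" ✓)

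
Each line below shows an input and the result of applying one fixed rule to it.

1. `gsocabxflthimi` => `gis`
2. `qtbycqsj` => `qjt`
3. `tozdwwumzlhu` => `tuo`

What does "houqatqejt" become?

hto

Each output is the input with this applied: take characters alternately from the front and the back (1st, last, 2nd, 2nd-last, ...), then keep only the first 3 characters.
On "houqatqejt": the first step gives "htojueqqat", and the second then gives "hto".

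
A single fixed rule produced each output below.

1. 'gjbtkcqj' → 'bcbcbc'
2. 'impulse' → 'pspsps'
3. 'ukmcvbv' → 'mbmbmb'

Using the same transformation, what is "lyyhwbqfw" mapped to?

Looking at the pairs, the operation is to keep one character in every 3, starting at position 3 (positions 3rd, 6th, 9th, ...), then write the whole string 3 times in a row.
For "lyyhwbqfw", step one produces "ybw"; step two turns that into "ybwybwybw".
(Check on "gjbtkcqj": → "bc" → "bcbcbc" ✓)

ybwybwybw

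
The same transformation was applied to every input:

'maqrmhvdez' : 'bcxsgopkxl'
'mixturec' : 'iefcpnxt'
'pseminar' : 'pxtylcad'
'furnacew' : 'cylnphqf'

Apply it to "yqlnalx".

What's happening: move the first 2 characters to the end (rotate left by 2), then shift every letter 11 places forward in the alphabet (wrapping around).
Applying both steps to "yqlnalx": "lnalxyq", then "wylwijb".
(Check on "maqrmhvdez": → "qrmhvdezma" → "bcxsgopkxl" ✓)

wylwijb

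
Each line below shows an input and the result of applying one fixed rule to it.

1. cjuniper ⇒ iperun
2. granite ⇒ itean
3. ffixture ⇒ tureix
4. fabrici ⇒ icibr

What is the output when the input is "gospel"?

elsp

Rule — delete the first 2 characters, then move the first 2 characters to the end (rotate left by 2).
Applying both steps to "gospel": "spel", then "elsp".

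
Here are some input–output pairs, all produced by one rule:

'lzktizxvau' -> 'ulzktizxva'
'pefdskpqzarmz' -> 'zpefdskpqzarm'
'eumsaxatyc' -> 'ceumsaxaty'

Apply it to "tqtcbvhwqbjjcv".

vtqtcbvhwqbjjc

Looking at the pairs, the operation is to move the last character to the front.
Doing the same to "tqtcbvhwqbjjcv": "vtqtcbvhwqbjjc".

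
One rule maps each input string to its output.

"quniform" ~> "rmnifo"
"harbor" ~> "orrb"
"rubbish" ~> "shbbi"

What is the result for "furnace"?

The rule is to delete the first 2 characters, then move the last 2 characters to the front (rotate right by 2).
Applying both steps to "furnace": "rnace", then "cerna".

cerna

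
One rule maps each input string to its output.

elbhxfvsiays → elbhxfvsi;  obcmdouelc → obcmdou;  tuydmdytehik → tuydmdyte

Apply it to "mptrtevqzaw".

What's happening: delete the last 3 characters.
Doing the same to "mptrtevqzaw": "mptrtevq".

mptrtevq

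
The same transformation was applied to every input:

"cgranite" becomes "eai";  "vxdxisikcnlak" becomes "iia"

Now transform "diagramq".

Looking at the pairs, the operation is to move the last character to the front, then keep only the vowels.
"diagramq" → "qdiagram" → "iaa".
(Check on "vxdxisikcnlak": → "kvxdxisikcnla" → "iia" ✓)

iaa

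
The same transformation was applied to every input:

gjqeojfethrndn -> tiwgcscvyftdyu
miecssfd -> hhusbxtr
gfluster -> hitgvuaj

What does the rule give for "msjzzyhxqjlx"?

In each case the input is transformed by: swap the front and back halves of the string, then shift every letter 11 places backward in the alphabet (wrapping around).
Applying both steps to "msjzzyhxqjlx": "hxqjlxmsjzzy", then "wmfyambhyoon".

wmfyambhyoon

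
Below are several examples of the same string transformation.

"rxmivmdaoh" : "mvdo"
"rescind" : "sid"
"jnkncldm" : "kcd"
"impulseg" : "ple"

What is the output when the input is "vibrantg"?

bat

What's happening: delete the first character, then keep every other character starting from the second (positions 2nd, 4th, 6th, ...).
For "vibrantg", step one produces "ibrantg"; step two turns that into "bat".
(Check on "rxmivmdaoh": → "xmivmdaoh" → "mvdo" ✓)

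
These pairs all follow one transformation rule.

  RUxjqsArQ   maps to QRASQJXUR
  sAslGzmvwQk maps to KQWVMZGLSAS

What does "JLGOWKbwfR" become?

RFWBKWOGLJ

The pattern: reverse the string, then convert every letter to uppercase.
"JLGOWKbwfR" → "RfwbKWOGLJ" → "RFWBKWOGLJ".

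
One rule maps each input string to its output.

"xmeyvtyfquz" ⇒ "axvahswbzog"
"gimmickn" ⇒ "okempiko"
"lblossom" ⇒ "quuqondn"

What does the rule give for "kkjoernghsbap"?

qgtpijudcrmml

Rule — move the first 3 characters to the end (rotate left by 3), then shift every letter 2 places forward in the alphabet (wrapping around).
"kkjoernghsbap" → "oernghsbapkkj" → "qgtpijudcrmml".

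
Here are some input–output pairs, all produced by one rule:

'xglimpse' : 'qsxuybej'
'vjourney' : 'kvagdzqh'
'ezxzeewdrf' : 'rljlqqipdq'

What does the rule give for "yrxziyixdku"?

The transformation: swap the first and last characters, then shift every letter 12 places forward in the alphabet (wrapping around).
For "yrxziyixdku", step one produces "urxziyixdky"; step two turns that into "gdjlukujpwk".

gdjlukujpwk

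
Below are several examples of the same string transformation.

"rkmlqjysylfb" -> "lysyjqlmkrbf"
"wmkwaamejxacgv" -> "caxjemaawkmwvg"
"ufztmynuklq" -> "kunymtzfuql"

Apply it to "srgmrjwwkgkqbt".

qkgkwwjrmgrstb

Each output is the input with this applied: reverse the string, then move the first 2 characters to the end (rotate left by 2).
"srgmrjwwkgkqbt" → "tbqkgkwwjrmgrs" → "qkgkwwjrmgrstb".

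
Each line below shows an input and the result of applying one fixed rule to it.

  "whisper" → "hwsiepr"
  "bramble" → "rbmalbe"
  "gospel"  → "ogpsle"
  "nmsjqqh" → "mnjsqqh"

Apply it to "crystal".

The pattern: swap each adjacent pair of characters (1↔2, 3↔4, ...).
Doing the same to "crystal": "rcsyatl".

rcsyatl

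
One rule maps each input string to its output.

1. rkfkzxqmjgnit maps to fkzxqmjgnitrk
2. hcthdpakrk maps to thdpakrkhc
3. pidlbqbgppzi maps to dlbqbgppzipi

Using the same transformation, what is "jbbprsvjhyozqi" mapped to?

What's happening: move the first 2 characters to the end (rotate left by 2).
"jbbprsvjhyozqi" → "bprsvjhyozqijb".

bprsvjhyozqijb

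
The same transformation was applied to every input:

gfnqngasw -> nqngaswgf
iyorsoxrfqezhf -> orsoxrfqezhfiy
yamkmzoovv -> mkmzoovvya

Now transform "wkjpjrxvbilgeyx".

jpjrxvbilgeyxwk

What's happening: move the first 2 characters to the end (rotate left by 2).
On "wkjpjrxvbilgeyx" that produces "jpjrxvbilgeyxwk".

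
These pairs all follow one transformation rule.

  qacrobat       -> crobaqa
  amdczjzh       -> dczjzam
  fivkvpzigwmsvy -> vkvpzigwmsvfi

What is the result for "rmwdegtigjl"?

What's happening: delete the last character, then move the first 2 characters to the end (rotate left by 2).
Starting from "rmwdegtigjl": after the first operation, "rmwdegtigj"; after the second, "wdegtigjrm".
(Check on "fivkvpzigwmsvy": → "fivkvpzigwmsv" → "vkvpzigwmsvfi" ✓)

wdegtigjrm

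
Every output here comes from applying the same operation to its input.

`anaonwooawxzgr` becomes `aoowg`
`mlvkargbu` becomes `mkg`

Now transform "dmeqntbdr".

Looking at the pairs, the operation is to keep one character in every 3, starting at position 1 (positions 1st, 4th, 7th, ...).
Applying that to "dmeqntbdr" gives "dqb".

dqb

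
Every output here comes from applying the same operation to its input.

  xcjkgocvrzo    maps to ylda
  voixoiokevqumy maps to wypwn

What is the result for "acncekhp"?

The transformation: keep one character in every 3, starting at position 1 (positions 1st, 4th, 7th, ...), then shift every letter 1 place forward in the alphabet (wrapping around).
"acncekhp" → "ach" → "bdi".

bdi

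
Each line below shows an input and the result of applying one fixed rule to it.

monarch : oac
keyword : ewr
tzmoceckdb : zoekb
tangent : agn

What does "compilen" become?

The pattern: keep every other character starting from the second (positions 2nd, 4th, 6th, ...).
For "compilen" the result is "opln".

opln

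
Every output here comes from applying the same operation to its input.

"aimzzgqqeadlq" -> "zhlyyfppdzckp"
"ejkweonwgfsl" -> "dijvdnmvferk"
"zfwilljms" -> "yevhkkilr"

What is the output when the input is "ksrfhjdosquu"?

jrqegicnrptt

In each case the input is transformed by: shift every letter 1 place backward in the alphabet (wrapping around).
For "ksrfhjdosquu" the result is "jrqegicnrptt".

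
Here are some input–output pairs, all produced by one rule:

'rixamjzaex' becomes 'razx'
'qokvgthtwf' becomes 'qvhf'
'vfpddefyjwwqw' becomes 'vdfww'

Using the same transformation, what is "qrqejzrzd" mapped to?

In each case the input is transformed by: keep one character in every 3, starting at position 1 (positions 1st, 4th, 7th, ...).
On "qrqejzrzd" that produces "qer".

qer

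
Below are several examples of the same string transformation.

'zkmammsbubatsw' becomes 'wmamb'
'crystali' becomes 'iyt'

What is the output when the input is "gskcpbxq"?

qkp

The pattern: take characters alternately from the front and the back (1st, last, 2nd, 2nd-last, ...), then keep one character in every 3, starting at position 2 (positions 2nd, 5th, 8th, ...).
"gskcpbxq" → "gqsxkbcp" → "qkp".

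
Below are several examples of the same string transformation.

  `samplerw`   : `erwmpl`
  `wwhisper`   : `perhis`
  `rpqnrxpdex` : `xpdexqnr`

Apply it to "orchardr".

rdrcha

The rule is to delete the first 2 characters, then move the first 3 characters to the end (rotate left by 3).
Doing the same to "orchardr": "rdrcha".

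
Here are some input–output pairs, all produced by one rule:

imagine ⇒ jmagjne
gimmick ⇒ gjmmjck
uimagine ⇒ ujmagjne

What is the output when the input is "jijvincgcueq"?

The pattern: replace every "i" with "j".
For "jijvincgcueq" the result is "jjjvjncgcueq".

jjjvjncgcueq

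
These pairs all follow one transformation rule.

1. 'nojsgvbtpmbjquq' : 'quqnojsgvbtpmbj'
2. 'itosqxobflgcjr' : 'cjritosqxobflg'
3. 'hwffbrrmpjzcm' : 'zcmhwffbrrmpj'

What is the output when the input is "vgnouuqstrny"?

Rule — move the last 3 characters to the front (rotate right by 3).
Doing the same to "vgnouuqstrny": "rnyvgnouuqst".

rnyvgnouuqst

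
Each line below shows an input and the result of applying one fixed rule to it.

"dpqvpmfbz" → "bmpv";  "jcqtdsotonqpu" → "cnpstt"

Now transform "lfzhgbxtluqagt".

abfhttu

In each case the input is transformed by: keep every other character starting from the second (positions 2nd, 4th, 6th, ...), then sort the characters into alphabetical order.
On "lfzhgbxtluqagt" that produces "abfhttu".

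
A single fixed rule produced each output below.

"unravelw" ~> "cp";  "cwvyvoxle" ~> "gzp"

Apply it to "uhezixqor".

pic

The transformation: shift every letter 11 places forward in the alphabet (wrapping around), then keep one character in every 3, starting at position 3 (positions 3rd, 6th, 9th, ...).
Doing the same to "uhezixqor": "pic".
(Check on "unravelw": → "fyclgpwh" → "cp" ✓)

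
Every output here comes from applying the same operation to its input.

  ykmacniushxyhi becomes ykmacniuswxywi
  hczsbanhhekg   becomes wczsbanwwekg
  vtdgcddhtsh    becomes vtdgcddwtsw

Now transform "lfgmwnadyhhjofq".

Looking at the pairs, the operation is to replace every "h" with "w".
Doing the same to "lfgmwnadyhhjofq": "lfgmwnadywwjofq".

lfgmwnadywwjofq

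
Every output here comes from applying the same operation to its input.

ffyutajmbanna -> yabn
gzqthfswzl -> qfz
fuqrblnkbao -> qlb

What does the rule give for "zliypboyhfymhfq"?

Rule — keep one character in every 3, starting at position 3 (positions 3rd, 6th, 9th, ...).
On "zliypboyhfymhfq" that produces "ibhmq".

ibhmq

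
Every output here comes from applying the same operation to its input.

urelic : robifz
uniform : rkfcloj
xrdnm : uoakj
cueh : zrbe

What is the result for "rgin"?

odfk

Each output is the input with this applied: shift every letter 3 places backward in the alphabet (wrapping around).
"rgin" → "odfk".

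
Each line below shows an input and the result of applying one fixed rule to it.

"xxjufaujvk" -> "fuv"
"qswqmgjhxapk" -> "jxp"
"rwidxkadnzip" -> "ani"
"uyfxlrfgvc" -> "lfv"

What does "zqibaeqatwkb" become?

The rule is to keep every other character starting from the first (positions 1st, 3rd, 5th, ...), then keep only the last 3 characters.
Starting from "zqibaeqatwkb": after the first operation, "ziaqtk"; after the second, "qtk".

qtk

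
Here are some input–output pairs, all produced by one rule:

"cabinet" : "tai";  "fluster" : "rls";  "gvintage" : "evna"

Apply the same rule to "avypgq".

qvp

Looking at the pairs, the operation is to move the last 2 characters to the front (rotate right by 2), then keep every other character starting from the second (positions 2nd, 4th, 6th, ...).
On "avypgq": the first step gives "gqavyp", and the second then gives "qvp".
(Check on "cabinet": → "etcabin" → "tai" ✓)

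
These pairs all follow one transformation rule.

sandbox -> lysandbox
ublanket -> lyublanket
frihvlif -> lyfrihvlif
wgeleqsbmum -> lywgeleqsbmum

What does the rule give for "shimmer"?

lyshimmer

Looking at the pairs, the operation is to prepend "ly".
Applying that to "shimmer" gives "lyshimmer".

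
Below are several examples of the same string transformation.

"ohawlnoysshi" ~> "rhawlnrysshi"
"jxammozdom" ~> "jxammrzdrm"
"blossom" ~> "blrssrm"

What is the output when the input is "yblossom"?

yblrssrm

The rule is to replace every "o" with "r".
Doing the same to "yblossom": "yblrssrm".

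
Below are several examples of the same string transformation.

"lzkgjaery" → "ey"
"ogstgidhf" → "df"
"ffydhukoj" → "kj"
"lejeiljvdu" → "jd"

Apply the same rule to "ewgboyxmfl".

xf

The pattern: keep every other character starting from the first (positions 1st, 3rd, 5th, ...), then delete the first 3 characters.
For "ewgboyxmfl", step one produces "egoxf"; step two turns that into "xf".
(Check on "lzkgjaery": → "lkjey" → "ey" ✓)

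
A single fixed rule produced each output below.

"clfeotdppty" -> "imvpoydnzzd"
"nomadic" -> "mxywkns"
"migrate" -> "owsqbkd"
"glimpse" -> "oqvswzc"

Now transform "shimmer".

Each output is the input with this applied: shift every letter 10 places forward in the alphabet (wrapping around), then move the last character to the front.
On "shimmer": the first step gives "crswwob", and the second then gives "bcrswwo".

bcrswwo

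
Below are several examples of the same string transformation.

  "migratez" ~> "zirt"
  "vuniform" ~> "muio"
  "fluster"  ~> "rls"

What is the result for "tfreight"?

The rule is to move the last 2 characters to the front (rotate right by 2), then keep every other character starting from the second (positions 2nd, 4th, 6th, ...).
Working it through for "tfreight": intermediate "httfreig", final "tfeg".

tfeg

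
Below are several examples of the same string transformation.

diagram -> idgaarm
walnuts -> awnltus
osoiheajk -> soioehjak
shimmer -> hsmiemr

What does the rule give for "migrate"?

The transformation: swap each adjacent pair of characters (1↔2, 3↔4, ...).
"migrate" → "imrgtae".

imrgtae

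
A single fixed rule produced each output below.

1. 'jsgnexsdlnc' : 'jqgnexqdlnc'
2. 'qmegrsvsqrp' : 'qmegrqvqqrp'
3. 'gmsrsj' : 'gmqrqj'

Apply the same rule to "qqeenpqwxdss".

The transformation: replace every "s" with "q".
On "qqeenpqwxdss" that produces "qqeenpqwxdqq".

qqeenpqwxdqq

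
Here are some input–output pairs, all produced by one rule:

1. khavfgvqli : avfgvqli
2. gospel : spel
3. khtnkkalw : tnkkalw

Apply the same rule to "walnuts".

The transformation: delete the first 2 characters.
So "walnuts" becomes "lnuts".

lnuts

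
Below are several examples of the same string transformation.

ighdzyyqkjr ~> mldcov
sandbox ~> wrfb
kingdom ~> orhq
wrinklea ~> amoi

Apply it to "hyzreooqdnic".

Each output is the input with this applied: shift every letter 4 places forward in the alphabet (wrapping around), then keep every other character starting from the first (positions 1st, 3rd, 5th, ...).
"hyzreooqdnic" → "lcdvissuhrmg" → "ldishm".

ldishm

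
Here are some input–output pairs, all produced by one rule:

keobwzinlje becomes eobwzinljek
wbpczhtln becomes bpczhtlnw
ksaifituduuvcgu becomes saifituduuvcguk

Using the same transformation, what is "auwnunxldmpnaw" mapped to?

Each output is the input with this applied: move the first character to the end.
For "auwnunxldmpnaw" the result is "uwnunxldmpnawa".

uwnunxldmpnawa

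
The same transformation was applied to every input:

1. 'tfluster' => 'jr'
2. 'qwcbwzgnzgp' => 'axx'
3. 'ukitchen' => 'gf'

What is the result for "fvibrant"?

The rule is to keep one character in every 3, starting at position 3 (positions 3rd, 6th, 9th, ...), then shift every letter 2 places backward in the alphabet (wrapping around).
On "fvibrant" that produces "gy".

gy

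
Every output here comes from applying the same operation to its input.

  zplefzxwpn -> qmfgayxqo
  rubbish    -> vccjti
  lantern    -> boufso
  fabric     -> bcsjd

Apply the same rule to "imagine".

Rule — shift every letter 1 place forward in the alphabet (wrapping around), then delete the first character.
Doing the same to "imagine": "nbhjof".

nbhjof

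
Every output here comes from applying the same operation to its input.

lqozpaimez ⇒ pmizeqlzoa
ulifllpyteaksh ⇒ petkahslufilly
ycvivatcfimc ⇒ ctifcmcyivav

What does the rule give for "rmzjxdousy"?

Rule — swap each adjacent pair of characters (1↔2, 3↔4, ...), then swap the front and back halves of the string.
On "rmzjxdousy": the first step gives "mrjzdxuoys", and the second then gives "xuoysmrjzd".

xuoysmrjzd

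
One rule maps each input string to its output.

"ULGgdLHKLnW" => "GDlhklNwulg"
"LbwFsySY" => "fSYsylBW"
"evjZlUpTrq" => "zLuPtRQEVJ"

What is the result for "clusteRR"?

The rule is to flip the case of every letter, then move the first 3 characters to the end (rotate left by 3).
"clusteRR" → "CLUSTErr" → "STErrCLU".

STErrCLU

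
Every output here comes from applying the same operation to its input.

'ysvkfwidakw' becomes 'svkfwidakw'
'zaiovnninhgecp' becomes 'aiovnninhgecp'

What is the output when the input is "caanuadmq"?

Each output is the input with this applied: delete the first character.
Doing the same to "caanuadmq": "aanuadmq".

aanuadmq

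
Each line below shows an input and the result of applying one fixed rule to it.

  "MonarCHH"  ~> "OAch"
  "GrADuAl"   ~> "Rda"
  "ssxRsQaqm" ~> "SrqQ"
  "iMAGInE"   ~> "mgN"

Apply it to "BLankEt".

lNe

Looking at the pairs, the operation is to keep every other character starting from the second (positions 2nd, 4th, 6th, ...), then flip the case of every letter.
Working it through for "BLankEt": intermediate "LnE", final "lNe".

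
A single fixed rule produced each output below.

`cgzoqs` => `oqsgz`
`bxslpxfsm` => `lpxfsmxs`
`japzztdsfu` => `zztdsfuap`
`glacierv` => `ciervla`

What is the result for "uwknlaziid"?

What's happening: delete the first character, then move the first 2 characters to the end (rotate left by 2).
Starting from "uwknlaziid": after the first operation, "wknlaziid"; after the second, "nlaziidwk".

nlaziidwk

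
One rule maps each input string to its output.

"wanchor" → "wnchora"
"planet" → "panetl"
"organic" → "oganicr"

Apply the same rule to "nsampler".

Each output is the input with this applied: move the first character to the end, then swap the first and last characters.
For "nsampler", step one produces "samplern"; step two turns that into "namplers".
(Check on "organic": → "rganico" → "oganicr" ✓)

namplers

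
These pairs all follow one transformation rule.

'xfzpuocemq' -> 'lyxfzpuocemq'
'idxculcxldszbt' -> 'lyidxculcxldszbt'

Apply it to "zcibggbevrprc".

lyzcibggbevrprc

The pattern: prepend "ly".
For "zcibggbevrprc" the result is "lyzcibggbevrprc".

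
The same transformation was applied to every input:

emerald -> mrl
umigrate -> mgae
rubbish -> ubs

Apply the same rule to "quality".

ult

What's happening: keep every other character starting from the second (positions 2nd, 4th, 6th, ...).
For "quality" the result is "ult".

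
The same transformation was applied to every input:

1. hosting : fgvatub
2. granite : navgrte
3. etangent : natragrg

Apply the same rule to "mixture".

Each output is the input with this applied: shift every letter 13 places forward in the alphabet (wrapping around) — i.e. ROT13, then move the first 2 characters to the end (rotate left by 2).
Working it through for "mixture": intermediate "zvkgher", final "kgherzv".

kgherzv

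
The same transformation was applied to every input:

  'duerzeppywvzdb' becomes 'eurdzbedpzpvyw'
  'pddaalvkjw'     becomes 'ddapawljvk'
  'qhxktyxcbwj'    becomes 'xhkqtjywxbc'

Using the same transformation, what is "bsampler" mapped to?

The pattern: move the first 2 characters to the end (rotate left by 2), then take characters alternately from the front and the back (1st, last, 2nd, 2nd-last, ...).
For "bsampler", step one produces "amplerbs"; step two turns that into "asmbprle".

asmbprle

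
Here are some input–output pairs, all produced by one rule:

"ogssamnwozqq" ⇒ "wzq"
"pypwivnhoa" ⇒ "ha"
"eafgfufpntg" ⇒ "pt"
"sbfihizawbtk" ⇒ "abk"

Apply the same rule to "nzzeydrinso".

What's happening: keep every other character starting from the second (positions 2nd, 4th, 6th, ...), then delete the first 3 characters.
For "nzzeydrinso", step one produces "zedis"; step two turns that into "is".

is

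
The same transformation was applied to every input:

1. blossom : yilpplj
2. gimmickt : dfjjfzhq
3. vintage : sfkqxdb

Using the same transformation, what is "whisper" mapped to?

The pattern: shift every letter 3 places backward in the alphabet (wrapping around).
"whisper" → "tefpmbo".

tefpmbo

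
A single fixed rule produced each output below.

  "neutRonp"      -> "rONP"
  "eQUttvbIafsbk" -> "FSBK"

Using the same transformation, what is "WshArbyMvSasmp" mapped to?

ASMP

Rule — flip the case of every letter, then keep only the last 4 characters.
Starting from "WshArbyMvSasmp": after the first operation, "wSHaRBYmVsASMP"; after the second, "ASMP".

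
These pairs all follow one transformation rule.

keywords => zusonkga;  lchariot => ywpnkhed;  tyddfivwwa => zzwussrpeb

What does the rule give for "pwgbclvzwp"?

yxvssrllhc

Each output is the input with this applied: shift every letter 4 places backward in the alphabet (wrapping around), then sort the characters into reverse alphabetical order.
Applying both steps to "pwgbclvzwp": "lscxyhrvsl", then "yxvssrllhc".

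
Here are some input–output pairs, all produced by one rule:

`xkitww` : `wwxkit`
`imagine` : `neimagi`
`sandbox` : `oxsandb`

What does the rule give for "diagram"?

amdiagr

The rule is to move the last 2 characters to the front (rotate right by 2).
"diagram" → "amdiagr".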